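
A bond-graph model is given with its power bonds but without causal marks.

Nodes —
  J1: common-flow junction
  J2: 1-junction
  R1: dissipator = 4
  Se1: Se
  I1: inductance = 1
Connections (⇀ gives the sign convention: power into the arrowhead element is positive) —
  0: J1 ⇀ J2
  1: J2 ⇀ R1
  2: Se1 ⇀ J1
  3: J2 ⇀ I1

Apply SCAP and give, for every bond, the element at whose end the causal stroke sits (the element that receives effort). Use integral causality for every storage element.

β2 stroke→J1  (Se1 (Se) sets effort on bond)
β0 stroke→J2  (J1: last free bond brings flow in)
β3 stroke→I1  (prefer integral on I1)
β1 stroke→J2  (1-jn J2 has f-setter on 3)

b0 stroke→J2
b1 stroke→J2
b2 stroke→J1
b3 stroke→I1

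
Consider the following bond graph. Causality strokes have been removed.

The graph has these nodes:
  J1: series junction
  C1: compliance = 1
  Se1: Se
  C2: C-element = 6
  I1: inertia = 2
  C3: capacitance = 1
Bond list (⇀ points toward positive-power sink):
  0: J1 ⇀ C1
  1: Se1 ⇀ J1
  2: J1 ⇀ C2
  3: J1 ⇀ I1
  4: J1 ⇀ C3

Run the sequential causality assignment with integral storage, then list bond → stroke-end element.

β0 stroke→J1
β1 stroke→J1
β2 stroke→J1
β3 stroke→I1
β4 stroke→J1

b1 |J1  (Se1: effort source, stroke at far end)
b0 |J1  (C1 integral (e out))
b2 |J1  (C2 outputs effort q/C2)
b3 |I1  (I1 outputs flow p/I1)
b4 |J1  (J1 flow already set via bond 3)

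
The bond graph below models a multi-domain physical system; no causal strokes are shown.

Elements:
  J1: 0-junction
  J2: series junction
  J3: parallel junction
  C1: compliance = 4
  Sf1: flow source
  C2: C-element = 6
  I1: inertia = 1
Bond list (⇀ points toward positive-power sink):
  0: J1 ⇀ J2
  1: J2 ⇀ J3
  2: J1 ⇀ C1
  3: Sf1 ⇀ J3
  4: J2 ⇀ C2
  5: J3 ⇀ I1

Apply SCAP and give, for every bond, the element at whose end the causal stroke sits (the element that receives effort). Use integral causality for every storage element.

bond 0 stroke at J2
bond 1 stroke at J3
bond 2 stroke at J1
bond 3 stroke at Sf1
bond 4 stroke at J2
bond 5 stroke at I1

#3 stroke→Sf1  (Sf1 (Sf) sets flow on bond)
#2 stroke→J1  (C1 outputs effort q/C1)
#0 stroke→J2  (J1: bond 2 brought effort, rest push out)
#4 stroke→J2  (C2 outputs effort q/C2)
#1 stroke→J3  (J2 needs exactly one f-in)
#5 stroke→I1  (common-e at J3 fixed by 1)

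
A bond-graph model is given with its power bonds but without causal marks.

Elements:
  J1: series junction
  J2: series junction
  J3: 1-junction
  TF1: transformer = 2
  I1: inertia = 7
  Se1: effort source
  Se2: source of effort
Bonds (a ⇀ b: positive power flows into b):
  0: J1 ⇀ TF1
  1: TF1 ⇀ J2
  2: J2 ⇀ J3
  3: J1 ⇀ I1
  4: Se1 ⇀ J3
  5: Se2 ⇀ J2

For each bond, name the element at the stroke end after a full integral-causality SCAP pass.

bond 4 →J3  (Se1: effort source, stroke at far end)
bond 5 →J2  (Se2 fixes effort; stroke away)
bond 2 →J2  (J3: last free bond brings flow in)
bond 1 →TF1  (closing 1-jn rule on J2)
bond 0 →J1  (through TF1, causality passes straight; one stroke at TF1)
bond 3 →I1  (closing 1-jn rule on J1)

β0 |J1
β1 |TF1
β2 |J2
β3 |I1
β4 |J3
β5 |J2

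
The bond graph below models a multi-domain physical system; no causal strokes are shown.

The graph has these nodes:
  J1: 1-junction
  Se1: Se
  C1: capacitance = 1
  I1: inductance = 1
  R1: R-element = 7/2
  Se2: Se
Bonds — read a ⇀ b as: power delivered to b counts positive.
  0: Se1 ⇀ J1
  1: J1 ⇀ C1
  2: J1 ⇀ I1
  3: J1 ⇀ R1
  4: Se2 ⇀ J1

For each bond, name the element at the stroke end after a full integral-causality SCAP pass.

β0 |J1  (Se1: effort source, stroke at far end)
β4 |J1  (source Se2 imposes e)
β1 |J1  (C1 integral (e out))
β2 |I1  (I1: I, integral causality)
β3 |J1  (1-jn J1 has f-setter on 2)

β0 stroke→J1
β1 stroke→J1
β2 stroke→I1
β3 stroke→J1
β4 stroke→J1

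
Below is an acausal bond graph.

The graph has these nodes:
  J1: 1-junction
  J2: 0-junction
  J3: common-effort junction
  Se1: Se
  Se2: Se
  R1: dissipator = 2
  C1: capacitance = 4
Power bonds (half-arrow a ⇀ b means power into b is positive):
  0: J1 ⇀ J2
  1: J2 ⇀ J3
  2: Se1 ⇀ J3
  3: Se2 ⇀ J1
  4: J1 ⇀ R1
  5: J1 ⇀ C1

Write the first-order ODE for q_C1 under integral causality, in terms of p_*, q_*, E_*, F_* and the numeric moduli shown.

b2 stroke→J3  (Se1 (Se) sets effort on bond)
b3 stroke→J1  (Se2 fixes effort; stroke away)
b1 stroke→J2  (J3: bond 2 brought effort, rest push out)
b0 stroke→J1  (J2: bond 1 brought effort, rest push out)
b5 stroke→J1  (C1 integral (e out))
b4 stroke→R1  (only one flow-in slot at J1)

dq_C1/dt = -E_Se1/2 + E_Se2/2 - q_C1/8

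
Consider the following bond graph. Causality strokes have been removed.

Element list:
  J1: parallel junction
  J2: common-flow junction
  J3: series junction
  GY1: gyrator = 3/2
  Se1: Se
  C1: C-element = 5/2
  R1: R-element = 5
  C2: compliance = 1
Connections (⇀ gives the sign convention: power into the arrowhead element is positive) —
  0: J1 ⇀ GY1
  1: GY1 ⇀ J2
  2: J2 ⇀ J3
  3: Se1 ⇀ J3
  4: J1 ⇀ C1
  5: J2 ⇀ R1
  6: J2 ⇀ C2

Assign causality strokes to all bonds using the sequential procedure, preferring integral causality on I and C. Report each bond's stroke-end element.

b3 →J3  (Se1: effort source, stroke at far end)
b2 →J2  (J3 needs exactly one f-in)
b4 →J1  (C1 integral (e out))
b0 →GY1  (J1 effort already set via bond 4)
b1 →GY1  (GY1: gyrator matches bond 0)
b5 →J2  (common-f at J2 fixed by 1)
b6 →J2  (J2 flow already set via bond 1)

bond 0 |GY1
bond 1 |GY1
bond 2 |J2
bond 3 |J3
bond 4 |J1
bond 5 |J2
bond 6 |J2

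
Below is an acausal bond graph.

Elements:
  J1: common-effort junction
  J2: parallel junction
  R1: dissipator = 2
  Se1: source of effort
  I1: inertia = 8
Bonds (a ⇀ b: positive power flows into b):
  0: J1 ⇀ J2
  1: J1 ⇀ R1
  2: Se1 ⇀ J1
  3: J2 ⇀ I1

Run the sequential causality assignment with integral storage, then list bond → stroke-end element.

bond 0 |J2
bond 1 |R1
bond 2 |J1
bond 3 |I1

β2 stroke at J1  (Se1 fixes effort; stroke away)
β0 stroke at J2  (common-e at J1 fixed by 2)
β1 stroke at R1  (0-jn J1 has e-setter on 2)
β3 stroke at I1  (common-e at J2 fixed by 0)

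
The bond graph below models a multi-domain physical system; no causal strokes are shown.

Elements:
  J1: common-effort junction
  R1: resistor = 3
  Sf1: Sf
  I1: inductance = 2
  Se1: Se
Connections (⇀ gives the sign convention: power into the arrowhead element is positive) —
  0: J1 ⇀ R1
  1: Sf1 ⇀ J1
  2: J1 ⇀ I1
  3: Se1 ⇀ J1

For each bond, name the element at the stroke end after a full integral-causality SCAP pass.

bond 1 →Sf1  (Sf1 fixes flow; stroke at Sf1)
bond 3 →J1  (source Se1 imposes e)
bond 0 →R1  (J1: bond 3 brought effort, rest push out)
bond 2 →I1  (J1 effort already set via bond 3)

b0 →R1
b1 →Sf1
b2 →I1
b3 →J1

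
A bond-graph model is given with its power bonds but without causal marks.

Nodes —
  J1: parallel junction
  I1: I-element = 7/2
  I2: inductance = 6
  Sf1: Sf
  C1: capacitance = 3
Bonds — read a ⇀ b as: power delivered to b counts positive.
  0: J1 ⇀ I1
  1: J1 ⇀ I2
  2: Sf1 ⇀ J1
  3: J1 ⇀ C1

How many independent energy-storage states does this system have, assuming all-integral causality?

3  (C1, I1, I2 all integral)

b2 |Sf1  (Sf1: flow source, stroke at near end)
b0 |I1  (I1: I, integral causality)
b1 |I2  (I2 integral (f out))
b3 |J1  (closing 0-jn rule on J1)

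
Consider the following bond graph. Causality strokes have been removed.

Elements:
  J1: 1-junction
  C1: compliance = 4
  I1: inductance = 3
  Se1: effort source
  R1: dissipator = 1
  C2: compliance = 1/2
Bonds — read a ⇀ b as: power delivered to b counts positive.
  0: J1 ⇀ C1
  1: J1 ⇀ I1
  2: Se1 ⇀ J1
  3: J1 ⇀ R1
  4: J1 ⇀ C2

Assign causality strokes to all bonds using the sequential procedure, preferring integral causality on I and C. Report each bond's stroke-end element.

bond 0 →J1
bond 1 →I1
bond 2 →J1
bond 3 →J1
bond 4 →J1

bond 2 |J1  (Se1 (Se) sets effort on bond)
bond 0 |J1  (C1: C, integral causality)
bond 1 |I1  (I1: I, integral causality)
bond 3 |J1  (J1: bond 1 brought flow, rest push out)
bond 4 |J1  (common-f at J1 fixed by 1)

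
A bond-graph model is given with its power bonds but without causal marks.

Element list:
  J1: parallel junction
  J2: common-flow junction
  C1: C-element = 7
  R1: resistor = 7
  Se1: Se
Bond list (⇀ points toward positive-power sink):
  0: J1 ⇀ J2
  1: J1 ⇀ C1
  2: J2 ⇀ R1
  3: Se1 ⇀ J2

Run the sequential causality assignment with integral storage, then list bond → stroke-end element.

b0 stroke at J2
b1 stroke at J1
b2 stroke at R1
b3 stroke at J2

b3 →J2  (source Se1 imposes e)
b1 →J1  (prefer integral on C1)
b0 →J2  (J1 effort already set via bond 1)
b2 →R1  (only one flow-in slot at J2)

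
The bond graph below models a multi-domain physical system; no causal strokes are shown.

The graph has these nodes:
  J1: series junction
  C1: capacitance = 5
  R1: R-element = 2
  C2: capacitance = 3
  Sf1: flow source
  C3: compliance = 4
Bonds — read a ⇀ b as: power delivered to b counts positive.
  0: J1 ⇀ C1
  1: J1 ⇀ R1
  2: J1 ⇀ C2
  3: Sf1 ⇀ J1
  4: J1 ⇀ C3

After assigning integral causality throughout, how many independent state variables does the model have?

bond 3 |Sf1  (Sf1 fixes flow; stroke at Sf1)
bond 0 |J1  (J1 flow already set via bond 3)
bond 1 |J1  (J1: bond 3 brought flow, rest push out)
bond 2 |J1  (J1 flow already set via bond 3)
bond 4 |J1  (J1: bond 3 brought flow, rest push out)

3  (C1, C2, C3 all integral)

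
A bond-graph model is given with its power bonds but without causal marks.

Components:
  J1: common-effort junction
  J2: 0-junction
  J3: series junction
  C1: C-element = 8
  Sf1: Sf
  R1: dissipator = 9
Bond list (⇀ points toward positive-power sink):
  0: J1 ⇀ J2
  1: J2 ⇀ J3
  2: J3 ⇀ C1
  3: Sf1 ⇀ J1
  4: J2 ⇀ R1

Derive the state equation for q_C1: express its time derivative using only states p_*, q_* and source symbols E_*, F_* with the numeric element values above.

dq_C1/dt = F_Sf1 - q_C1/72

bond 3 |Sf1  (Sf1: flow source, stroke at near end)
bond 0 |J1  (J1 needs exactly one e-in)
bond 2 |J3  (prefer integral on C1)
bond 1 |J2  (J3 needs exactly one f-in)
bond 4 |R1  (J2: bond 1 brought effort, rest push out)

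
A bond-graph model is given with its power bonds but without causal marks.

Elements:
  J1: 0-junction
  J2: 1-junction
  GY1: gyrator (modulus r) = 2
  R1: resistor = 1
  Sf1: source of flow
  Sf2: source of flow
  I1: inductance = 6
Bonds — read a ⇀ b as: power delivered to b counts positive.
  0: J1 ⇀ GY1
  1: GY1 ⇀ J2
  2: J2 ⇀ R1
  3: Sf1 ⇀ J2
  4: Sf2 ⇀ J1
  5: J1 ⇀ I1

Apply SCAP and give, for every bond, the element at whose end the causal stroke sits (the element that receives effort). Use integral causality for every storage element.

#3 stroke→Sf1  (Sf1 fixes flow; stroke at Sf1)
#4 stroke→Sf2  (Sf2 fixes flow; stroke at Sf2)
#1 stroke→J2  (1-jn J2 has f-setter on 3)
#2 stroke→J2  (common-f at J2 fixed by 3)
#0 stroke→J1  (through GY1, causality inverts; strokes same side of GY1)
#5 stroke→I1  (0-jn J1 has e-setter on 0)

#0 |J1
#1 |J2
#2 |J2
#3 |Sf1
#4 |Sf2
#5 |I1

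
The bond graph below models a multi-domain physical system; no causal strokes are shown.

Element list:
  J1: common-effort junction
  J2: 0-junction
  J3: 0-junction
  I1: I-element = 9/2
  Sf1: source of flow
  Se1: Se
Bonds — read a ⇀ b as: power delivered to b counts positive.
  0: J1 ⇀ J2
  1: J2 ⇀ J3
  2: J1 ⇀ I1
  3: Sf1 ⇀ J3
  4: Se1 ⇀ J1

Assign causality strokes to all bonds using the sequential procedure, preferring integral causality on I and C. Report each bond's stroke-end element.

#0 stroke→J2
#1 stroke→J3
#2 stroke→I1
#3 stroke→Sf1
#4 stroke→J1

β3 stroke at Sf1  (source Sf1 imposes f)
β4 stroke at J1  (Se1: effort source, stroke at far end)
β0 stroke at J2  (common-e at J1 fixed by 4)
β2 stroke at I1  (J1: bond 4 brought effort, rest push out)
β1 stroke at J3  (J2 effort already set via bond 0)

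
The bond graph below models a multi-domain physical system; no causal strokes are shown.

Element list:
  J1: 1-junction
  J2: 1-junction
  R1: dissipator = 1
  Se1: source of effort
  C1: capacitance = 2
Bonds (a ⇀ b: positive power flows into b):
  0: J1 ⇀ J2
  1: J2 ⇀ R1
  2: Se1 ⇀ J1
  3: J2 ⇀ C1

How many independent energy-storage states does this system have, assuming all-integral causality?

1  (C1 all integral)

#2 →J1  (Se1 (Se) sets effort on bond)
#0 →J2  (closing 1-jn rule on J1)
#3 →J2  (C1: C, integral causality)
#1 →R1  (J2 needs exactly one f-in)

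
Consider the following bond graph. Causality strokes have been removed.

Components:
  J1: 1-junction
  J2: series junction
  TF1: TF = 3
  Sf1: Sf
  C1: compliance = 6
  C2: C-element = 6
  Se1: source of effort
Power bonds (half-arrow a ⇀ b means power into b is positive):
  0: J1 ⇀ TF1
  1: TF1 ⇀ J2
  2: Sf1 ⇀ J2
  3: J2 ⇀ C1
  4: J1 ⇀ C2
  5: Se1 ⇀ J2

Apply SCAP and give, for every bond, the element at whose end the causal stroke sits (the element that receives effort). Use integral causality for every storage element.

bond 2 stroke→Sf1  (source Sf1 imposes f)
bond 5 stroke→J2  (Se1: effort source, stroke at far end)
bond 1 stroke→J2  (1-jn J2 has f-setter on 2)
bond 3 stroke→J2  (1-jn J2 has f-setter on 2)
bond 0 stroke→TF1  (through TF1, causality passes straight; one stroke at TF1)
bond 4 stroke→J1  (1-jn J1 has f-setter on 0)

bond 0 |TF1
bond 1 |J2
bond 2 |Sf1
bond 3 |J2
bond 4 |J1
bond 5 |J2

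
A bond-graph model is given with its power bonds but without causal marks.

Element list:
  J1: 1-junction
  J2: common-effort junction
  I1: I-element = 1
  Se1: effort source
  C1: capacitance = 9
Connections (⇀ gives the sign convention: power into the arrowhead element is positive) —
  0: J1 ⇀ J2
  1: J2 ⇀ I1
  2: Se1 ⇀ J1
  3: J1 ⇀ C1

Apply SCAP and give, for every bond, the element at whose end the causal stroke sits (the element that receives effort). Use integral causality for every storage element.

β2 stroke→J1  (Se1: effort source, stroke at far end)
β1 stroke→I1  (I1 outputs flow p/I1)
β0 stroke→J2  (J2: last free bond brings effort in)
β3 stroke→J1  (J1: bond 0 brought flow, rest push out)

b0 stroke at J2
b1 stroke at I1
b2 stroke at J1
b3 stroke at J1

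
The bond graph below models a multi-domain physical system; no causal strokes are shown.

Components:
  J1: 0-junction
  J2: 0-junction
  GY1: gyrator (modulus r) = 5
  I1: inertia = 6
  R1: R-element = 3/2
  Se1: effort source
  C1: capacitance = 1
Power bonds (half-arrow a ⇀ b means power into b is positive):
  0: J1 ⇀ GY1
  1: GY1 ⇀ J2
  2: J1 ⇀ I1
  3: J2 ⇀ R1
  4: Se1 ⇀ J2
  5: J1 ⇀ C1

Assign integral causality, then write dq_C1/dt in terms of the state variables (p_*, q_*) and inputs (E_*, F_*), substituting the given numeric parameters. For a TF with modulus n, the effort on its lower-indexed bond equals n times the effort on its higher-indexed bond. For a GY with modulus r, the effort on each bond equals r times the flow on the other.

b4 stroke→J2  (Se1 fixes effort; stroke away)
b1 stroke→GY1  (J2 effort already set via bond 4)
b3 stroke→R1  (0-jn J2 has e-setter on 4)
b0 stroke→GY1  (GY1 both-in/both-out from 1)
b2 stroke→I1  (I1 outputs flow p/I1)
b5 stroke→J1  (J1: last free bond brings effort in)

dq_C1/dt = -E_Se1/5 - p_I1/6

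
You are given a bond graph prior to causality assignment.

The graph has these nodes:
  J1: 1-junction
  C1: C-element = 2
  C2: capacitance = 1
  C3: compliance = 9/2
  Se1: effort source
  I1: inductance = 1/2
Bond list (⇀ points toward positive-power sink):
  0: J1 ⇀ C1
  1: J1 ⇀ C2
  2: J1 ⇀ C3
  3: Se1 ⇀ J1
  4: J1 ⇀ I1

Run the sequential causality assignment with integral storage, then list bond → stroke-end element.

#0 stroke at J1
#1 stroke at J1
#2 stroke at J1
#3 stroke at J1
#4 stroke at I1

b3 →J1  (Se1 fixes effort; stroke away)
b0 →J1  (C1 outputs effort q/C1)
b1 →J1  (C2 integral (e out))
b2 →J1  (C3: C, integral causality)
b4 →I1  (J1: last free bond brings flow in)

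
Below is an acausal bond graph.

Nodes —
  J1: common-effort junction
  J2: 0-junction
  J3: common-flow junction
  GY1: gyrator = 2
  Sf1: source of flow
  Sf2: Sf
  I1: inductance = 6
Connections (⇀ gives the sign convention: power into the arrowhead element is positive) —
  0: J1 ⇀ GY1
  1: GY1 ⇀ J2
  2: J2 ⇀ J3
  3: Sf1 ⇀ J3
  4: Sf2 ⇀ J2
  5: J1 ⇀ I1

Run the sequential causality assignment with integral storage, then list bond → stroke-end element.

bond 3 →Sf1  (Sf1 (Sf) sets flow on bond)
bond 4 →Sf2  (source Sf2 imposes f)
bond 2 →J3  (1-jn J3 has f-setter on 3)
bond 1 →J2  (closing 0-jn rule on J2)
bond 0 →J1  (GY GY1: same side as bond 1)
bond 5 →I1  (common-e at J1 fixed by 0)

b0 |J1
b1 |J2
b2 |J3
b3 |Sf1
b4 |Sf2
b5 |I1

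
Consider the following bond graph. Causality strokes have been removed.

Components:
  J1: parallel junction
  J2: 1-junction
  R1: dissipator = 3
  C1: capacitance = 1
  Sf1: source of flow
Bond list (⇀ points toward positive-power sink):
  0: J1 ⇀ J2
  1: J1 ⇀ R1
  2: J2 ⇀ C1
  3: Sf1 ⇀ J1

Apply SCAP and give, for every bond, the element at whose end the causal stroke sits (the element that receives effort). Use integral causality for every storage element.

bond 3 |Sf1  (Sf1: flow source, stroke at near end)
bond 2 |J2  (C1 outputs effort q/C1)
bond 0 |J1  (J2: last free bond brings flow in)
bond 1 |R1  (0-jn J1 has e-setter on 0)

β0 |J1
β1 |R1
β2 |J2
β3 |Sf1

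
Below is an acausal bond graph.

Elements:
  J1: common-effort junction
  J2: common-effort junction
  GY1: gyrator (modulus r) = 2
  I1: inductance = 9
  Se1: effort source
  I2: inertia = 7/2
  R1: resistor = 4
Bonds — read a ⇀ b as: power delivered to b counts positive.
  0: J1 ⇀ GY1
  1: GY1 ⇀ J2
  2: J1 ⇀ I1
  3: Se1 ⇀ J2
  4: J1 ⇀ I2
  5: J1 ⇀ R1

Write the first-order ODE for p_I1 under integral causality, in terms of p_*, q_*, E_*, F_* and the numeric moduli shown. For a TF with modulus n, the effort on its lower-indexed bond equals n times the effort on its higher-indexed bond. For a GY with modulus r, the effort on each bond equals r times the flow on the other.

#3 stroke→J2  (Se1 (Se) sets effort on bond)
#1 stroke→GY1  (J2: bond 3 brought effort, rest push out)
#0 stroke→GY1  (GY1: gyrator matches bond 1)
#2 stroke→I1  (I1 outputs flow p/I1)
#4 stroke→I2  (I2: I, integral causality)
#5 stroke→J1  (J1 needs exactly one e-in)

dp_I1/dt = -2*E_Se1 - 4*p_I1/9 - 8*p_I2/7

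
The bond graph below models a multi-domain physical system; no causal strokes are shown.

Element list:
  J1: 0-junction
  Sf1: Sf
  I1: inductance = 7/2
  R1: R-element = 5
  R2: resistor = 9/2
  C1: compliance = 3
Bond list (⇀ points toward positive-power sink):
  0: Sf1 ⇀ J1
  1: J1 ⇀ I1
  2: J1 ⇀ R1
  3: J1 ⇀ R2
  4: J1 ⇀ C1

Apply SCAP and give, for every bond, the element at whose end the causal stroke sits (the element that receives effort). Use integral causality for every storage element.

#0 |Sf1
#1 |I1
#2 |R1
#3 |R2
#4 |J1

bond 0 |Sf1  (Sf1 fixes flow; stroke at Sf1)
bond 1 |I1  (I1: I, integral causality)
bond 4 |J1  (prefer integral on C1)
bond 2 |R1  (J1: bond 4 brought effort, rest push out)
bond 3 |R2  (J1 effort already set via bond 4)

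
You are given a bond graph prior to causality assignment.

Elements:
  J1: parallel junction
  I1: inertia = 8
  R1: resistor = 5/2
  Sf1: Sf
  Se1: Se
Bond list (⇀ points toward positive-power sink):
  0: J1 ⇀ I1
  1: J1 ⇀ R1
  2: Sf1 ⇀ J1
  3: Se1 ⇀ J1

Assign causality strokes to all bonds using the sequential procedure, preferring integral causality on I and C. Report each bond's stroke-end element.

b2 stroke at Sf1  (Sf1 (Sf) sets flow on bond)
b3 stroke at J1  (Se1 fixes effort; stroke away)
b0 stroke at I1  (common-e at J1 fixed by 3)
b1 stroke at R1  (J1 effort already set via bond 3)

β0 |I1
β1 |R1
β2 |Sf1
β3 |J1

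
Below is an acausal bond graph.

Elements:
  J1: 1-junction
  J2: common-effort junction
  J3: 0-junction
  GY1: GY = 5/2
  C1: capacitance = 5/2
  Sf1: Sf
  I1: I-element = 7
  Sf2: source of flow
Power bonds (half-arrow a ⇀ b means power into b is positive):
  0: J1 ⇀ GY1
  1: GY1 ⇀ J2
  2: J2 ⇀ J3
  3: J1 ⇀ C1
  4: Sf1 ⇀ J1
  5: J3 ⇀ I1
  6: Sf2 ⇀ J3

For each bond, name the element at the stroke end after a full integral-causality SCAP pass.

β4 stroke at Sf1  (source Sf1 imposes f)
β6 stroke at Sf2  (Sf2 fixes flow; stroke at Sf2)
β0 stroke at J1  (J1 flow already set via bond 4)
β3 stroke at J1  (J1: bond 4 brought flow, rest push out)
β1 stroke at J2  (through GY1, causality inverts; strokes same side of GY1)
β2 stroke at J3  (J2: bond 1 brought effort, rest push out)
β5 stroke at I1  (J3: bond 2 brought effort, rest push out)

β0 stroke→J1
β1 stroke→J2
β2 stroke→J3
β3 stroke→J1
β4 stroke→Sf1
β5 stroke→I1
β6 stroke→Sf2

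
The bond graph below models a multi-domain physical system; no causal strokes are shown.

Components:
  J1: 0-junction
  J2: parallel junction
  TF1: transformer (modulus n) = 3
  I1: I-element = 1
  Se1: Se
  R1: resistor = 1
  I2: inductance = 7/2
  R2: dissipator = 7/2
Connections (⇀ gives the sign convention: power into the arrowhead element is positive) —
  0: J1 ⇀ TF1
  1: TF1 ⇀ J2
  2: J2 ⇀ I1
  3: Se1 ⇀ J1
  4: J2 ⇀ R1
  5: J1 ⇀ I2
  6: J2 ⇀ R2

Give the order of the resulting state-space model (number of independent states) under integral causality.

bond 3 |J1  (Se1 (Se) sets effort on bond)
bond 0 |TF1  (common-e at J1 fixed by 3)
bond 5 |I2  (J1 effort already set via bond 3)
bond 1 |J2  (TF1: transformer flips bond 0)
bond 2 |I1  (common-e at J2 fixed by 1)
bond 4 |R1  (J2 effort already set via bond 1)
bond 6 |R2  (common-e at J2 fixed by 1)

2  (I1, I2 all integral)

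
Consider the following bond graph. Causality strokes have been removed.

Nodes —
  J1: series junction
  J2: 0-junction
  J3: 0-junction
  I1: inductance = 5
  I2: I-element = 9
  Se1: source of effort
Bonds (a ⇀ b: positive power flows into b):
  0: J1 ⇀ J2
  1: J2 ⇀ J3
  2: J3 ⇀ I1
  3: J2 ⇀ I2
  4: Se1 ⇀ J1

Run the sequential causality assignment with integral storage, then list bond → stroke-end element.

b0 stroke at J2
b1 stroke at J3
b2 stroke at I1
b3 stroke at I2
b4 stroke at J1

bond 4 |J1  (Se1 (Se) sets effort on bond)
bond 0 |J2  (only one flow-in slot at J1)
bond 1 |J3  (common-e at J2 fixed by 0)
bond 3 |I2  (0-jn J2 has e-setter on 0)
bond 2 |I1  (J3: bond 1 brought effort, rest push out)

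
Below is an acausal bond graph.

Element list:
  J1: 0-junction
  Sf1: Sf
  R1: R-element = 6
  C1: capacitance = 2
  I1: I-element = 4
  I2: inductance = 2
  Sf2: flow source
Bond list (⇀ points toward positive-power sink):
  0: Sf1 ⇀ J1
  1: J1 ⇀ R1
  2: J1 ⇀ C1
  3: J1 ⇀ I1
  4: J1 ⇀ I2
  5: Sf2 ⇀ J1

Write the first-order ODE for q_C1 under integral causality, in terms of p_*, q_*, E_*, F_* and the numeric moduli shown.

dq_C1/dt = F_Sf1 + F_Sf2 - p_I1/4 - p_I2/2 - q_C1/12

b0 |Sf1  (Sf1 fixes flow; stroke at Sf1)
b5 |Sf2  (source Sf2 imposes f)
b2 |J1  (C1 integral (e out))
b1 |R1  (J1: bond 2 brought effort, rest push out)
b3 |I1  (common-e at J1 fixed by 2)
b4 |I2  (common-e at J1 fixed by 2)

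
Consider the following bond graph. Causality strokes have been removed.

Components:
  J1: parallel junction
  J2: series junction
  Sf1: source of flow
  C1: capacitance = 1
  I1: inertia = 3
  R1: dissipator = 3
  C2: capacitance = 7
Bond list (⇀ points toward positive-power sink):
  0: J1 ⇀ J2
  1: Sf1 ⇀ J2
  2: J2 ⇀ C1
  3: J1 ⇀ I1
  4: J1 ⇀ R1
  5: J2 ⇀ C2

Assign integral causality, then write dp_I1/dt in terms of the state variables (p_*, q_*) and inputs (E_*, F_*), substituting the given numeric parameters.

#1 stroke→Sf1  (Sf1 (Sf) sets flow on bond)
#0 stroke→J2  (J2: bond 1 brought flow, rest push out)
#2 stroke→J2  (J2 flow already set via bond 1)
#5 stroke→J2  (1-jn J2 has f-setter on 1)
#3 stroke→I1  (prefer integral on I1)
#4 stroke→J1  (J1: last free bond brings effort in)

dp_I1/dt = -3*F_Sf1 - p_I1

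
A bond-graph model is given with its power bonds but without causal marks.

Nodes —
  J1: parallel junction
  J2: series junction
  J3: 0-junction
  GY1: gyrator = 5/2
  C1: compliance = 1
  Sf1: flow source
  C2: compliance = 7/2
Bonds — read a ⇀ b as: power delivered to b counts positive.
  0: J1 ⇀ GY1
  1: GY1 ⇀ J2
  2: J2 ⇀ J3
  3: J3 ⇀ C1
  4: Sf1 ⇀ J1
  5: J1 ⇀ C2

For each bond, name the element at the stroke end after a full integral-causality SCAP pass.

β4 stroke at Sf1  (Sf1 (Sf) sets flow on bond)
β3 stroke at J3  (prefer integral on C1)
β2 stroke at J2  (0-jn J3 has e-setter on 3)
β1 stroke at GY1  (J2 needs exactly one f-in)
β0 stroke at GY1  (GY GY1: same side as bond 1)
β5 stroke at J1  (J1: last free bond brings effort in)

β0 stroke→GY1
β1 stroke→GY1
β2 stroke→J2
β3 stroke→J3
β4 stroke→Sf1
β5 stroke→J1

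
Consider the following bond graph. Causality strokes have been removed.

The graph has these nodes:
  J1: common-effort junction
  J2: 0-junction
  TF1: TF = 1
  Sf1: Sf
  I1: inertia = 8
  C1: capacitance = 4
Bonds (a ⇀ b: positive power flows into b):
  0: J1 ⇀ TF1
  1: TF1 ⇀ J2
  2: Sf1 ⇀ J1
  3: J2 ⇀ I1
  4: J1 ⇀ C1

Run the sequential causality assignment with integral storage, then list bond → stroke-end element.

b0 →TF1
b1 →J2
b2 →Sf1
b3 →I1
b4 →J1

b2 →Sf1  (Sf1 (Sf) sets flow on bond)
b3 →I1  (I1 outputs flow p/I1)
b1 →J2  (closing 0-jn rule on J2)
b0 →TF1  (TF TF1: opposite of bond 1)
b4 →J1  (J1 needs exactly one e-in)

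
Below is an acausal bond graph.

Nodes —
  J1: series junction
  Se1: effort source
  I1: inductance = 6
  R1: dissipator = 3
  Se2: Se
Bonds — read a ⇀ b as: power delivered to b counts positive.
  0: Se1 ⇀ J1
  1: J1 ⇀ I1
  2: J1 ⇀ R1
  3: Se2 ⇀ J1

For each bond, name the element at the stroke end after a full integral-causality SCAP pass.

β0 stroke at J1
β1 stroke at I1
β2 stroke at J1
β3 stroke at J1

b0 stroke→J1  (Se1 fixes effort; stroke away)
b3 stroke→J1  (Se2 fixes effort; stroke away)
b1 stroke→I1  (I1 integral (f out))
b2 stroke→J1  (J1 flow already set via bond 1)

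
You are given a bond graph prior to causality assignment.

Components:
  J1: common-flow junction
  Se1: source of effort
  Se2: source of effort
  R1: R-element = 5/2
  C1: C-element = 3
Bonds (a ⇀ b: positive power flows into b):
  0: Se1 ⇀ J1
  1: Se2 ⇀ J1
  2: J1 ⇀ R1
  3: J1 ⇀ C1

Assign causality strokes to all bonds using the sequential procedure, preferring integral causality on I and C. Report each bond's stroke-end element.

b0 →J1  (source Se1 imposes e)
b1 →J1  (source Se2 imposes e)
b3 →J1  (C1 integral (e out))
b2 →R1  (J1 needs exactly one f-in)

b0 →J1
b1 →J1
b2 →R1
b3 →J1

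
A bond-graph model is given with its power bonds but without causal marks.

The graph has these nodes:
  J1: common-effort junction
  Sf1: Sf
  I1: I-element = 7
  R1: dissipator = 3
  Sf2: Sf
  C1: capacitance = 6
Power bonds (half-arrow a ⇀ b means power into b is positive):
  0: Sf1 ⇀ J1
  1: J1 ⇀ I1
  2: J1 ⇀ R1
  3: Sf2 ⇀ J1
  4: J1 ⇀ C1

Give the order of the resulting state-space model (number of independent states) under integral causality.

2  (C1, I1 all integral)

bond 0 |Sf1  (source Sf1 imposes f)
bond 3 |Sf2  (Sf2: flow source, stroke at near end)
bond 1 |I1  (I1 integral (f out))
bond 4 |J1  (C1 integral (e out))
bond 2 |R1  (common-e at J1 fixed by 4)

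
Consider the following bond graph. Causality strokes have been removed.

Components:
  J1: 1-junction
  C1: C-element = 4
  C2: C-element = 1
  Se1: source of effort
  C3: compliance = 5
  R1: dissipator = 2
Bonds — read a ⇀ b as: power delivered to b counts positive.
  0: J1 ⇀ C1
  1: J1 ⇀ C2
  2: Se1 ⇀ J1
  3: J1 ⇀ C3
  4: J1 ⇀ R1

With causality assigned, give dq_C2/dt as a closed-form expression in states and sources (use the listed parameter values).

dq_C2/dt = E_Se1/2 - q_C1/8 - q_C2/2 - q_C3/10

b2 stroke→J1  (Se1 (Se) sets effort on bond)
b0 stroke→J1  (prefer integral on C1)
b1 stroke→J1  (C2 outputs effort q/C2)
b3 stroke→J1  (C3 outputs effort q/C3)
b4 stroke→R1  (closing 1-jn rule on J1)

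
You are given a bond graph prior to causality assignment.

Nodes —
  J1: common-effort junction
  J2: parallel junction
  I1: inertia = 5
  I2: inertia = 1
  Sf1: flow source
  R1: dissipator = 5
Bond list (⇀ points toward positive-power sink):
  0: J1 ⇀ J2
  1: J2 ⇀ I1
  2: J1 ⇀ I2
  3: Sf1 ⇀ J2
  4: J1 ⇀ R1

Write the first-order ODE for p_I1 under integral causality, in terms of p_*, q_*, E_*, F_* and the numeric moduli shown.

bond 3 stroke→Sf1  (source Sf1 imposes f)
bond 1 stroke→I1  (I1 outputs flow p/I1)
bond 0 stroke→J2  (closing 0-jn rule on J2)
bond 2 stroke→I2  (I2 outputs flow p/I2)
bond 4 stroke→J1  (J1: last free bond brings effort in)

dp_I1/dt = 5*F_Sf1 - p_I1 - 5*p_I2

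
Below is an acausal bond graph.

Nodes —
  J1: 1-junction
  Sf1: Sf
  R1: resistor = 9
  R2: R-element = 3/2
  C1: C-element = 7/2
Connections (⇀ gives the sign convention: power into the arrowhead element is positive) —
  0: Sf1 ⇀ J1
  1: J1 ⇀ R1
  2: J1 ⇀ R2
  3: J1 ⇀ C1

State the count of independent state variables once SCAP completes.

β0 →Sf1  (source Sf1 imposes f)
β1 →J1  (common-f at J1 fixed by 0)
β2 →J1  (1-jn J1 has f-setter on 0)
β3 →J1  (1-jn J1 has f-setter on 0)

1  (C1 all integral)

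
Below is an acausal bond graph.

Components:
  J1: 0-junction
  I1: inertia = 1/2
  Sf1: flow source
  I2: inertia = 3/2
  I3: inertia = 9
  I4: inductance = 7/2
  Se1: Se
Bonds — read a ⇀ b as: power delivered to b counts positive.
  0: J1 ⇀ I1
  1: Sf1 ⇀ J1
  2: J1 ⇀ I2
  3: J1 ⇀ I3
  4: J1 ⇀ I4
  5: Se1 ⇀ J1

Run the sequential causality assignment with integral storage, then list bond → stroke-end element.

#1 |Sf1  (Sf1 (Sf) sets flow on bond)
#5 |J1  (Se1 (Se) sets effort on bond)
#0 |I1  (J1 effort already set via bond 5)
#2 |I2  (0-jn J1 has e-setter on 5)
#3 |I3  (J1 effort already set via bond 5)
#4 |I4  (J1: bond 5 brought effort, rest push out)

b0 |I1
b1 |Sf1
b2 |I2
b3 |I3
b4 |I4
b5 |J1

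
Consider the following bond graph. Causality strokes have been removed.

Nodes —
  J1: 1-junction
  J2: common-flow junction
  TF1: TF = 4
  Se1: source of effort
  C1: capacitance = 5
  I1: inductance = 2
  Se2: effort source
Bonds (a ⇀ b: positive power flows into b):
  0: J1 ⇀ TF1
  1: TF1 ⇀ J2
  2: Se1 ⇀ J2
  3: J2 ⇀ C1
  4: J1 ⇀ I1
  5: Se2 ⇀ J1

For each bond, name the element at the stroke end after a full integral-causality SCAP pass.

#0 stroke→J1
#1 stroke→TF1
#2 stroke→J2
#3 stroke→J2
#4 stroke→I1
#5 stroke→J1

bond 2 stroke at J2  (Se1 fixes effort; stroke away)
bond 5 stroke at J1  (Se2 (Se) sets effort on bond)
bond 3 stroke at J2  (prefer integral on C1)
bond 1 stroke at TF1  (only one flow-in slot at J2)
bond 0 stroke at J1  (through TF1, causality passes straight; one stroke at TF1)
bond 4 stroke at I1  (J1: last free bond brings flow in)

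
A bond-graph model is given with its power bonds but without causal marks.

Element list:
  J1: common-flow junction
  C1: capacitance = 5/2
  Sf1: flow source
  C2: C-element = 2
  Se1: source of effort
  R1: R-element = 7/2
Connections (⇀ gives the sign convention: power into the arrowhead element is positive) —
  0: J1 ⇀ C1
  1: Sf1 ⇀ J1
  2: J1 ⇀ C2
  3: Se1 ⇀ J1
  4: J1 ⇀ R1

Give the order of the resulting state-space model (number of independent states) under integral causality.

2  (C1, C2 all integral)

bond 1 |Sf1  (Sf1: flow source, stroke at near end)
bond 3 |J1  (Se1: effort source, stroke at far end)
bond 0 |J1  (common-f at J1 fixed by 1)
bond 2 |J1  (1-jn J1 has f-setter on 1)
bond 4 |J1  (J1: bond 1 brought flow, rest push out)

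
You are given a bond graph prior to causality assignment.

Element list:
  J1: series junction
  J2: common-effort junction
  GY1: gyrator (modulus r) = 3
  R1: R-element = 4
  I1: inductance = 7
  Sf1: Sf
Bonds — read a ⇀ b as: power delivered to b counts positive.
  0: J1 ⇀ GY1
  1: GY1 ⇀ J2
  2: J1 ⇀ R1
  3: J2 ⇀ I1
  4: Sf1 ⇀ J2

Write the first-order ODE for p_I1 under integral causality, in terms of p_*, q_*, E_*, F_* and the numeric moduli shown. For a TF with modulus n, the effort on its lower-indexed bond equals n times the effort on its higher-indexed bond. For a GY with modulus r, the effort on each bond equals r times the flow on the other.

dp_I1/dt = 9*F_Sf1/4 - 9*p_I1/28

β4 →Sf1  (Sf1 (Sf) sets flow on bond)
β3 →I1  (I1 integral (f out))
β1 →J2  (closing 0-jn rule on J2)
β0 →J1  (GY1 both-in/both-out from 1)
β2 →R1  (J1 needs exactly one f-in)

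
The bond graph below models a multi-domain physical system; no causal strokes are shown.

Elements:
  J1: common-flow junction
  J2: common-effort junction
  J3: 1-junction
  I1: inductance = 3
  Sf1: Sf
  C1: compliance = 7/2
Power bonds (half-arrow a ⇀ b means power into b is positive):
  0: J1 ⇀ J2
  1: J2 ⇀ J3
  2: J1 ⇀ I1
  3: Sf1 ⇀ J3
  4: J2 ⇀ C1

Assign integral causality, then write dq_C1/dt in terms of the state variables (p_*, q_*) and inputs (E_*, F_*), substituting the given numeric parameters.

dq_C1/dt = -F_Sf1 + p_I1/3

b3 |Sf1  (source Sf1 imposes f)
b1 |J3  (J3 flow already set via bond 3)
b2 |I1  (prefer integral on I1)
b0 |J1  (common-f at J1 fixed by 2)
b4 |J2  (J2: last free bond brings effort in)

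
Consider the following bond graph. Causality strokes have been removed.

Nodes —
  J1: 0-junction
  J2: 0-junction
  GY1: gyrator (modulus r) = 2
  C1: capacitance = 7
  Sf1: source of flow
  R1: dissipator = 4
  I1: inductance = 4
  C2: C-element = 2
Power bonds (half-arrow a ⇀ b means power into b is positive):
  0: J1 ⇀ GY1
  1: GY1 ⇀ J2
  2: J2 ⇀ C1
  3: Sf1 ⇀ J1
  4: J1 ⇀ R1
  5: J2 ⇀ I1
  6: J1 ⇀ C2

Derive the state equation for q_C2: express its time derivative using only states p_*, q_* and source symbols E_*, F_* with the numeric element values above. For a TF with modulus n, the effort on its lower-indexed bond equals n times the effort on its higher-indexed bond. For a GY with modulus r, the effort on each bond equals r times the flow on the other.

bond 3 |Sf1  (source Sf1 imposes f)
bond 2 |J2  (C1 integral (e out))
bond 1 |GY1  (common-e at J2 fixed by 2)
bond 5 |I1  (common-e at J2 fixed by 2)
bond 0 |GY1  (GY1: gyrator matches bond 1)
bond 6 |J1  (C2 outputs effort q/C2)
bond 4 |R1  (J1: bond 6 brought effort, rest push out)

dq_C2/dt = F_Sf1 - q_C1/14 - q_C2/8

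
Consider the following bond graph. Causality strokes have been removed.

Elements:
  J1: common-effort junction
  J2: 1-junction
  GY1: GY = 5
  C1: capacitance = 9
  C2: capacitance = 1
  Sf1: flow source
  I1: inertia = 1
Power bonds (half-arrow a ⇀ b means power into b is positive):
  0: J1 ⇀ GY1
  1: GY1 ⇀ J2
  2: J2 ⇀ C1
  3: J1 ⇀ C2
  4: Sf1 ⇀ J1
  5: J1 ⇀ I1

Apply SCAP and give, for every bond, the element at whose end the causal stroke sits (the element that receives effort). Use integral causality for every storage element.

#0 stroke at GY1
#1 stroke at GY1
#2 stroke at J2
#3 stroke at J1
#4 stroke at Sf1
#5 stroke at I1

#4 stroke→Sf1  (Sf1 (Sf) sets flow on bond)
#2 stroke→J2  (C1 outputs effort q/C1)
#1 stroke→GY1  (only one flow-in slot at J2)
#0 stroke→GY1  (GY1 both-in/both-out from 1)
#3 stroke→J1  (C2 outputs effort q/C2)
#5 stroke→I1  (0-jn J1 has e-setter on 3)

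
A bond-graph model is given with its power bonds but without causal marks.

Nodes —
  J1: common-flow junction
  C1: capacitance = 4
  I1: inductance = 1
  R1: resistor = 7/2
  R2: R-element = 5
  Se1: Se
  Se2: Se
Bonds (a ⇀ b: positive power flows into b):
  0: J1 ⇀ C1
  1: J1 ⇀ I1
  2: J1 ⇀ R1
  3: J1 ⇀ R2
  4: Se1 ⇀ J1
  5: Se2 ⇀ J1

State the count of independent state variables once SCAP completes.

β4 |J1  (source Se1 imposes e)
β5 |J1  (Se2 (Se) sets effort on bond)
β0 |J1  (C1: C, integral causality)
β1 |I1  (prefer integral on I1)
β2 |J1  (J1 flow already set via bond 1)
β3 |J1  (common-f at J1 fixed by 1)

2  (C1, I1 all integral)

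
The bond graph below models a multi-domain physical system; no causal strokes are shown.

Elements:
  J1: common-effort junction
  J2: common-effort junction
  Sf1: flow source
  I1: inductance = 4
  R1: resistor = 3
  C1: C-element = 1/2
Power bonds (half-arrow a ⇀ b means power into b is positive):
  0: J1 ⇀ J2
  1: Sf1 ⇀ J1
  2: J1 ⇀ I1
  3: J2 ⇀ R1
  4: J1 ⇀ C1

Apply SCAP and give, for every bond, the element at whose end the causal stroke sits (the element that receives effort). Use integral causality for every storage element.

b0 stroke→J2
b1 stroke→Sf1
b2 stroke→I1
b3 stroke→R1
b4 stroke→J1

#1 stroke at Sf1  (Sf1 fixes flow; stroke at Sf1)
#2 stroke at I1  (prefer integral on I1)
#4 stroke at J1  (C1: C, integral causality)
#0 stroke at J2  (common-e at J1 fixed by 4)
#3 stroke at R1  (J2: bond 0 brought effort, rest push out)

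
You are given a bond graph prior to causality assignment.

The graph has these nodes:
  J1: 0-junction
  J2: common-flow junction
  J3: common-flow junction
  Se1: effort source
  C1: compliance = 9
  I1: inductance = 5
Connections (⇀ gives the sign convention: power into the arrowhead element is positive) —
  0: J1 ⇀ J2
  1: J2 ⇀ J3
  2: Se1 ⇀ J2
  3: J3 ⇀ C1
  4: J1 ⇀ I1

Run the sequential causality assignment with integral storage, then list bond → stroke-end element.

#2 stroke at J2  (Se1 fixes effort; stroke away)
#3 stroke at J3  (C1 integral (e out))
#1 stroke at J2  (J3 needs exactly one f-in)
#0 stroke at J1  (closing 1-jn rule on J2)
#4 stroke at I1  (0-jn J1 has e-setter on 0)

b0 →J1
b1 →J2
b2 →J2
b3 →J3
b4 →I1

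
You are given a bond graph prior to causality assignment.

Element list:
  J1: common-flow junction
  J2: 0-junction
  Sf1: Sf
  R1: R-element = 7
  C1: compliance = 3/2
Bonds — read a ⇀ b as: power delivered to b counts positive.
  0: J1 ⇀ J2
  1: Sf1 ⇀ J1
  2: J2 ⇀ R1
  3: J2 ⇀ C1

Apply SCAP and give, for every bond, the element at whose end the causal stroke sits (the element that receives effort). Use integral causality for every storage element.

β0 stroke at J1
β1 stroke at Sf1
β2 stroke at R1
β3 stroke at J2

#1 |Sf1  (Sf1 fixes flow; stroke at Sf1)
#0 |J1  (common-f at J1 fixed by 1)
#3 |J2  (C1 outputs effort q/C1)
#2 |R1  (J2: bond 3 brought effort, rest push out)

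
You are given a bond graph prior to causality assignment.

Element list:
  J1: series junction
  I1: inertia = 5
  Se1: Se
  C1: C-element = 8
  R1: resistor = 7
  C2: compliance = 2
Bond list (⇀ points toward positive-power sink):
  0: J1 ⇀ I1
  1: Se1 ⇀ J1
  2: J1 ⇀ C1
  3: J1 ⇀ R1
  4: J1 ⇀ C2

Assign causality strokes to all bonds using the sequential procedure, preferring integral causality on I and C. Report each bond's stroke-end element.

b1 →J1  (Se1 fixes effort; stroke away)
b0 →I1  (I1: I, integral causality)
b2 →J1  (J1: bond 0 brought flow, rest push out)
b3 →J1  (J1: bond 0 brought flow, rest push out)
b4 →J1  (J1: bond 0 brought flow, rest push out)

#0 stroke→I1
#1 stroke→J1
#2 stroke→J1
#3 stroke→J1
#4 stroke→J1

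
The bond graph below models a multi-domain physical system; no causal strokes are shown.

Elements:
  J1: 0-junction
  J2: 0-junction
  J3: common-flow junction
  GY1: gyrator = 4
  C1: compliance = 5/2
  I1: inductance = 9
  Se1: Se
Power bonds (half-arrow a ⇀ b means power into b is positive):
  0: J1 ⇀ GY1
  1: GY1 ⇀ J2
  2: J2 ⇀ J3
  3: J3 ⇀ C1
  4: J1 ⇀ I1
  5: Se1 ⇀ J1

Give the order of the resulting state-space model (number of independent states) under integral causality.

b5 stroke→J1  (source Se1 imposes e)
b0 stroke→GY1  (J1: bond 5 brought effort, rest push out)
b4 stroke→I1  (J1 effort already set via bond 5)
b1 stroke→GY1  (GY1 both-in/both-out from 0)
b2 stroke→J2  (only one effort-in slot at J2)
b3 stroke→J3  (common-f at J3 fixed by 2)

2  (C1, I1 all integral)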